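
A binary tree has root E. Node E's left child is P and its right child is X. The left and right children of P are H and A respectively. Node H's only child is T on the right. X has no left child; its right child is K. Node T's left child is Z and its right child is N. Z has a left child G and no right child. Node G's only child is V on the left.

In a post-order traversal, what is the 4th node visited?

N

Post-order visits the left subtree, then the right subtree, then the node.
At E: go left to P.
  At P: go left to H.
    At H: no left child.
    At H: go right to T.
      At T: go left to Z.
        At Z: go left to G.
          At G: go left to V.
            V is a leaf — visit V.
          At G: no right child.
          Visit G.
        At Z: no right child.
        Visit Z.
      At T: go right to N.
        N is a leaf — visit N.
      Visit T.
    Visit H.
  At P: go right to A.
    A is a leaf — visit A.
  Visit P.
At E: go right to X.
  At X: no left child.
  At X: go right to K.
    K is a leaf — visit K.
  Visit X.
Visit E.
Full post-order sequence: V, G, Z, N, T, H, A, P, K, X, E.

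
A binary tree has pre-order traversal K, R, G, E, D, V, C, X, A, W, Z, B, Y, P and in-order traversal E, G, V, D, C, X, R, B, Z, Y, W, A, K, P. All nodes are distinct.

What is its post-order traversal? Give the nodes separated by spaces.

The first element of pre-order is the root; it splits in-order into left and right subtrees.
Root K: left subtree has 12 nodes {E, G, V, D, C, X, R, B, Z, Y, W, A}, right has 1 {P}.
  Root R: left subtree has 6 nodes {E, G, V, D, C, X}, right has 5 {B, Z, Y, W, A}.
    Root G: left subtree has 1 node {E}, right has 4 {V, D, C, X}.
      Root D: left subtree has 1 node {V}, right has 2 {C, X}.
        Root C: left subtree has 0 nodes { }, right has 1 {X}.
    Root A: left subtree has 4 nodes {B, Z, Y, W}, right has 0 { }.
      Root W: left subtree has 3 nodes {B, Z, Y}, right has 0 { }.
        Root Z: left subtree has 1 node {B}, right has 1 {Y}.

E V X C D G B Y Z W A R P K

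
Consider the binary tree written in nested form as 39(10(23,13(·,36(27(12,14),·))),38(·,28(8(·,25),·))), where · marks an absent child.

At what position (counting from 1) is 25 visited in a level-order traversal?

Level-order visits nodes level by level from the root, left to right within each level.
Level 0: 39
Level 1: 10, 38
Level 2: 23, 13, 28
Level 3: 36, 8
Level 4: 27, 25
Level 5: 12, 14
Full level-order sequence: 39, 10, 38, 23, 13, 28, 36, 8, 27, 25, 12, 14.

10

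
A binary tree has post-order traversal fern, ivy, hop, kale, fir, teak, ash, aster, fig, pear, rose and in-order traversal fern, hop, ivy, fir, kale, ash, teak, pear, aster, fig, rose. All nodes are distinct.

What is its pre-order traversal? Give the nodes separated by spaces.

rose pear ash fir hop fern ivy kale teak fig aster

The last element of post-order is the root; it splits in-order into left and right subtrees.
Root rose: left subtree has 10 nodes {fern, hop, ivy, fir, kale, ash, teak, pear, aster, fig}, right has 0 { }.
  Root pear: left subtree has 7 nodes {fern, hop, ivy, fir, kale, ash, teak}, right has 2 {aster, fig}.
    Root ash: left subtree has 5 nodes {fern, hop, ivy, fir, kale}, right has 1 {teak}.
      Root fir: left subtree has 3 nodes {fern, hop, ivy}, right has 1 {kale}.
        Root hop: left subtree has 1 node {fern}, right has 1 {ivy}.
    Root fig: left subtree has 1 node {aster}, right has 0 { }.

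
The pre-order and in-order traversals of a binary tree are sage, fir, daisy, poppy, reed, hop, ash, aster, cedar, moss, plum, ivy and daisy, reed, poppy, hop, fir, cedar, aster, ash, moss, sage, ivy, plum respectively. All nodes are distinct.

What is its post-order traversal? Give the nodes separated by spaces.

reed hop poppy daisy cedar aster moss ash fir ivy plum sage

The first element of pre-order is the root; it splits in-order into left and right subtrees.
Root sage: left subtree has 9 nodes {daisy, reed, poppy, hop, fir, cedar, aster, ash, moss}, right has 2 {ivy, plum}.
  Root fir: left subtree has 4 nodes {daisy, reed, poppy, hop}, right has 4 {cedar, aster, ash, moss}.
    Root daisy: left subtree has 0 nodes { }, right has 3 {reed, poppy, hop}.
      Root poppy: left subtree has 1 node {reed}, right has 1 {hop}.
    Root ash: left subtree has 2 nodes {cedar, aster}, right has 1 {moss}.
      Root aster: left subtree has 1 node {cedar}, right has 0 { }.
  Root plum: left subtree has 1 node {ivy}, right has 0 { }.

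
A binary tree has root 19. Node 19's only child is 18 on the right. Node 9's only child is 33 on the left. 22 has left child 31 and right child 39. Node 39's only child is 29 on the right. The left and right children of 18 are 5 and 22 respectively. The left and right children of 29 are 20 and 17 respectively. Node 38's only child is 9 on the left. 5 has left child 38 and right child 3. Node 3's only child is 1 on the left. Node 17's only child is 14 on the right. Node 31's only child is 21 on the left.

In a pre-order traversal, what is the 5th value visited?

9

Pre-order visits the node, then its left subtree, then its right subtree.
Visit 19.
At 19: no left child.
At 19: go right to 18.
  Visit 18.
  At 18: go left to 5.
    Visit 5.
    At 5: go left to 38.
      Visit 38.
      At 38: go left to 9.
        Visit 9.
        At 9: go left to 33.
          33 is a leaf — visit 33.
        At 9: no right child.
      At 38: no right child.
    At 5: go right to 3.
      Visit 3.
      At 3: go left to 1.
        1 is a leaf — visit 1.
      At 3: no right child.
  At 18: go right to 22.
    Visit 22.
    At 22: go left to 31.
      Visit 31.
      At 31: go left to 21.
        21 is a leaf — visit 21.
      At 31: no right child.
    At 22: go right to 39.
      Visit 39.
      At 39: no left child.
      At 39: go right to 29.
        Visit 29.
        At 29: go left to 20.
          20 is a leaf — visit 20.
        At 29: go right to 17.
          Visit 17.
          At 17: no left child.
          At 17: go right to 14.
            14 is a leaf — visit 14.
Full pre-order sequence: 19, 18, 5, 38, 9, 33, 3, 1, 22, 31, 21, 39, 29, 20, 17, 14.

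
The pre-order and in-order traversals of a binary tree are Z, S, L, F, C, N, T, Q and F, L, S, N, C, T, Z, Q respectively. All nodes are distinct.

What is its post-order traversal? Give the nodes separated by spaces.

F L N T C S Q Z

The first element of pre-order is the root; it splits in-order into left and right subtrees.
Root Z: left subtree has 6 nodes {F, L, S, N, C, T}, right has 1 {Q}.
  Root S: left subtree has 2 nodes {F, L}, right has 3 {N, C, T}.
    Root L: left subtree has 1 node {F}, right has 0 { }.
    Root C: left subtree has 1 node {N}, right has 1 {T}.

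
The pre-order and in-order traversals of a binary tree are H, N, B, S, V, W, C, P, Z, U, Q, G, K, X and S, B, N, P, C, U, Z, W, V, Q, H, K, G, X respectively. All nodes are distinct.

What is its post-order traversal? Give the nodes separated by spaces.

The first element of pre-order is the root; it splits in-order into left and right subtrees.
Root H: left subtree has 10 nodes {S, B, N, P, C, U, Z, W, V, Q}, right has 3 {K, G, X}.
  Root N: left subtree has 2 nodes {S, B}, right has 7 {P, C, U, Z, W, V, Q}.
    Root B: left subtree has 1 node {S}, right has 0 { }.
    Root V: left subtree has 5 nodes {P, C, U, Z, W}, right has 1 {Q}.
      Root W: left subtree has 4 nodes {P, C, U, Z}, right has 0 { }.
        Root C: left subtree has 1 node {P}, right has 2 {U, Z}.
          Root Z: left subtree has 1 node {U}, right has 0 { }.
  Root G: left subtree has 1 node {K}, right has 1 {X}.

S B P U Z C W Q V N K X G H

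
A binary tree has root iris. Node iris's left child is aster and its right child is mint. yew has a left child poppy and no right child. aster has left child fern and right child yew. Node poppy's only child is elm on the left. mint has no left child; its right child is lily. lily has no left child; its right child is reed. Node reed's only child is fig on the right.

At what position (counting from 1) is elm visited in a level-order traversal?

9

Level-order visits nodes level by level from the root, left to right within each level.
Level 0: iris
Level 1: aster, mint
Level 2: fern, yew, lily
Level 3: poppy, reed
Level 4: elm, fig
Full level-order sequence: iris, aster, mint, fern, yew, lily, poppy, reed, elm, fig.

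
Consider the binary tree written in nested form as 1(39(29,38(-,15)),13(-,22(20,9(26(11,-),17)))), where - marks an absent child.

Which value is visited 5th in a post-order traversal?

Post-order visits the left subtree, then the right subtree, then the node.
At 1: go left to 39.
  At 39: go left to 29.
    29 is a leaf — visit 29.
  At 39: go right to 38.
    At 38: no left child.
    At 38: go right to 15.
      15 is a leaf — visit 15.
    Visit 38.
  Visit 39.
At 1: go right to 13.
  At 13: no left child.
  At 13: go right to 22.
    At 22: go left to 20.
      20 is a leaf — visit 20.
    At 22: go right to 9.
      At 9: go left to 26.
        At 26: go left to 11.
          11 is a leaf — visit 11.
        At 26: no right child.
        Visit 26.
      At 9: go right to 17.
        17 is a leaf — visit 17.
      Visit 9.
    Visit 22.
  Visit 13.
Visit 1.
Full post-order sequence: 29, 15, 38, 39, 20, 11, 26, 17, 9, 22, 13, 1.

20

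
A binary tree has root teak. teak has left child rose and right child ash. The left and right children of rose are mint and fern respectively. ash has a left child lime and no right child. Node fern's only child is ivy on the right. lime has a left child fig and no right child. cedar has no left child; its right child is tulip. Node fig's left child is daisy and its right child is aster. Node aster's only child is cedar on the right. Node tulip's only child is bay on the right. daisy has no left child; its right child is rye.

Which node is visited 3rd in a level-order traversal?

ash

Level-order visits nodes level by level from the root, left to right within each level.
Level 0: teak
Level 1: rose, ash
Level 2: mint, fern, lime
Level 3: ivy, fig
Level 4: daisy, aster
Level 5: rye, cedar
Level 6: tulip
Level 7: bay
Full level-order sequence: teak, rose, ash, mint, fern, lime, ivy, fig, daisy, aster, rye, cedar, tulip, bay.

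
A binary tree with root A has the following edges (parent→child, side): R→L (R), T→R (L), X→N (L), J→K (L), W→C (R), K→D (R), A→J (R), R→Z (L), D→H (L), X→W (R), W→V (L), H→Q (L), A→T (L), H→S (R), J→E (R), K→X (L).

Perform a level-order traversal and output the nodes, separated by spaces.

A T J R K E Z L X D N W H V C Q S

Level-order visits nodes level by level from the root, left to right within each level.
Level 0: A
Level 1: T, J
Level 2: R, K, E
Level 3: Z, L, X, D
Level 4: N, W, H
Level 5: V, C, Q, S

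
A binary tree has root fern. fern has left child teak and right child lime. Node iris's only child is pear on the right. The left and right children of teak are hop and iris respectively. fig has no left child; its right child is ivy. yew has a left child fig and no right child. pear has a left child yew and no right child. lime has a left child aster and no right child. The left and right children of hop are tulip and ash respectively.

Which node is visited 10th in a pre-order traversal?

ivy

Pre-order visits the node, then its left subtree, then its right subtree.
Visit fern.
At fern: go left to teak.
  Visit teak.
  At teak: go left to hop.
    Visit hop.
    At hop: go left to tulip.
      tulip is a leaf — visit tulip.
    At hop: go right to ash.
      ash is a leaf — visit ash.
  At teak: go right to iris.
    Visit iris.
    At iris: no left child.
    At iris: go right to pear.
      Visit pear.
      At pear: go left to yew.
        Visit yew.
        At yew: go left to fig.
          Visit fig.
          At fig: no left child.
          At fig: go right to ivy.
            ivy is a leaf — visit ivy.
        At yew: no right child.
      At pear: no right child.
At fern: go right to lime.
  Visit lime.
  At lime: go left to aster.
    aster is a leaf — visit aster.
  At lime: no right child.
Full pre-order sequence: fern, teak, hop, tulip, ash, iris, pear, yew, fig, ivy, lime, aster.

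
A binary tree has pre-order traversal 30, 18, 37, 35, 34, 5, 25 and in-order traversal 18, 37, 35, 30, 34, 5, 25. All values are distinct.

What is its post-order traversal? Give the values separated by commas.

The first element of pre-order is the root; it splits in-order into left and right subtrees.
Root 30: left subtree has 3 nodes {18, 37, 35}, right has 3 {34, 5, 25}.
  Root 18: left subtree has 0 nodes { }, right has 2 {37, 35}.
    Root 37: left subtree has 0 nodes { }, right has 1 {35}.
  Root 34: left subtree has 0 nodes { }, right has 2 {5, 25}.
    Root 5: left subtree has 0 nodes { }, right has 1 {25}.

35, 37, 18, 25, 5, 34, 30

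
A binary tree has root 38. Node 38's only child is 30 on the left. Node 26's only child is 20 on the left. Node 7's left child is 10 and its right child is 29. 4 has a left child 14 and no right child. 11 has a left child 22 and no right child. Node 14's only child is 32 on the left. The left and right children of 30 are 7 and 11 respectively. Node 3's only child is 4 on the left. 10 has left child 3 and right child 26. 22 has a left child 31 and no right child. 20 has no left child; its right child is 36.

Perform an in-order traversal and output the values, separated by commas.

In-order visits the left subtree, then the node, then the right subtree.
At 38: go left to 30.
  At 30: go left to 7.
    At 7: go left to 10.
      At 10: go left to 3.
        At 3: go left to 4.
          At 4: go left to 14.
            At 14: go left to 32.
              32 is a leaf — visit 32.
            Visit 14.
            At 14: no right child.
          Visit 4.
          At 4: no right child.
        Visit 3.
        At 3: no right child.
      Visit 10.
      At 10: go right to 26.
        At 26: go left to 20.
          At 20: no left child.
          Visit 20.
          At 20: go right to 36.
            36 is a leaf — visit 36.
        Visit 26.
        At 26: no right child.
    Visit 7.
    At 7: go right to 29.
      29 is a leaf — visit 29.
  Visit 30.
  At 30: go right to 11.
    At 11: go left to 22.
      At 22: go left to 31.
        31 is a leaf — visit 31.
      Visit 22.
      At 22: no right child.
    Visit 11.
    At 11: no right child.
Visit 38.
At 38: no right child.

32, 14, 4, 3, 10, 20, 36, 26, 7, 29, 30, 31, 22, 11, 38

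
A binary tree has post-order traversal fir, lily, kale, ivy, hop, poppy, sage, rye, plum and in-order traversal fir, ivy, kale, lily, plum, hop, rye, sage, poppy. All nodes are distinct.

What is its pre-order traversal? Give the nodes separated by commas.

The last element of post-order is the root; it splits in-order into left and right subtrees.
Root plum: left subtree has 4 nodes {fir, ivy, kale, lily}, right has 4 {hop, rye, sage, poppy}.
  Root ivy: left subtree has 1 node {fir}, right has 2 {kale, lily}.
    Root kale: left subtree has 0 nodes { }, right has 1 {lily}.
  Root rye: left subtree has 1 node {hop}, right has 2 {sage, poppy}.
    Root sage: left subtree has 0 nodes { }, right has 1 {poppy}.

plum, ivy, fir, kale, lily, rye, hop, sage, poppy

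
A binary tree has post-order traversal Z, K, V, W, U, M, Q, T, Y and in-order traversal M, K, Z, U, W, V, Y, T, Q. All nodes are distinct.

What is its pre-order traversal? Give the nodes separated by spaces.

Y M U K Z W V T Q

The last element of post-order is the root; it splits in-order into left and right subtrees.
Root Y: left subtree has 6 nodes {M, K, Z, U, W, V}, right has 2 {T, Q}.
  Root M: left subtree has 0 nodes { }, right has 5 {K, Z, U, W, V}.
    Root U: left subtree has 2 nodes {K, Z}, right has 2 {W, V}.
      Root K: left subtree has 0 nodes { }, right has 1 {Z}.
      Root W: left subtree has 0 nodes { }, right has 1 {V}.
  Root T: left subtree has 0 nodes { }, right has 1 {Q}.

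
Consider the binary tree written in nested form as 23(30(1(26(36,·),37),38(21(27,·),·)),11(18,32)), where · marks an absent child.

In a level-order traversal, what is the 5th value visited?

38

Level-order visits nodes level by level from the root, left to right within each level.
Level 0: 23
Level 1: 30, 11
Level 2: 1, 38, 18, 32
Level 3: 26, 37, 21
Level 4: 36, 27
Full level-order sequence: 23, 30, 11, 1, 38, 18, 32, 26, 37, 21, 36, 27.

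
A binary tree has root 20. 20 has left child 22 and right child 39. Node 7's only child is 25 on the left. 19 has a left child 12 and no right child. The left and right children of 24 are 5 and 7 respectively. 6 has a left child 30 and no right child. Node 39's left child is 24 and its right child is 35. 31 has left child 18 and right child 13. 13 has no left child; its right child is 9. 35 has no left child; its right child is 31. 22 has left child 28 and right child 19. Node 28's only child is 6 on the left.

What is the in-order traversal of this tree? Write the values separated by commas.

30, 6, 28, 22, 12, 19, 20, 5, 24, 25, 7, 39, 35, 18, 31, 13, 9

In-order visits the left subtree, then the node, then the right subtree.
At 20: go left to 22.
  At 22: go left to 28.
    At 28: go left to 6.
      At 6: go left to 30.
        30 is a leaf — visit 30.
      Visit 6.
      At 6: no right child.
    Visit 28.
    At 28: no right child.
  Visit 22.
  At 22: go right to 19.
    At 19: go left to 12.
      12 is a leaf — visit 12.
    Visit 19.
    At 19: no right child.
Visit 20.
At 20: go right to 39.
  At 39: go left to 24.
    At 24: go left to 5.
      5 is a leaf — visit 5.
    Visit 24.
    At 24: go right to 7.
      At 7: go left to 25.
        25 is a leaf — visit 25.
      Visit 7.
      At 7: no right child.
  Visit 39.
  At 39: go right to 35.
    At 35: no left child.
    Visit 35.
    At 35: go right to 31.
      At 31: go left to 18.
        18 is a leaf — visit 18.
      Visit 31.
      At 31: go right to 13.
        At 13: no left child.
        Visit 13.
        At 13: go right to 9.
          9 is a leaf — visit 9.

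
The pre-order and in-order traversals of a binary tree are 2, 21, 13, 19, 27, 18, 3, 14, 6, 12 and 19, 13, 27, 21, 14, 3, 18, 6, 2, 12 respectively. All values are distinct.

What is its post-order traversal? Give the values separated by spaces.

The first element of pre-order is the root; it splits in-order into left and right subtrees.
Root 2: left subtree has 8 nodes {19, 13, 27, 21, 14, 3, 18, 6}, right has 1 {12}.
  Root 21: left subtree has 3 nodes {19, 13, 27}, right has 4 {14, 3, 18, 6}.
    Root 13: left subtree has 1 node {19}, right has 1 {27}.
    Root 18: left subtree has 2 nodes {14, 3}, right has 1 {6}.
      Root 3: left subtree has 1 node {14}, right has 0 { }.

19 27 13 14 3 6 18 21 12 2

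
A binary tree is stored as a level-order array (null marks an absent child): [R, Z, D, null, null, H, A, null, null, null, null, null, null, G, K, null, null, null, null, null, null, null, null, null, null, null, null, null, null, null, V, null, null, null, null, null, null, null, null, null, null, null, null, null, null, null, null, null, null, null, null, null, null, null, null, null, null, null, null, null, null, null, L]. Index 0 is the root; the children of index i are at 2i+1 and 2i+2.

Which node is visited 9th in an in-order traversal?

L

In-order visits the left subtree, then the node, then the right subtree.
At R: go left to Z.
  Z is a leaf — visit Z.
Visit R.
At R: go right to D.
  At D: go left to H.
    H is a leaf — visit H.
  Visit D.
  At D: go right to A.
    At A: go left to G.
      G is a leaf — visit G.
    Visit A.
    At A: go right to K.
      At K: no left child.
      Visit K.
      At K: go right to V.
        At V: no left child.
        Visit V.
        At V: go right to L.
          L is a leaf — visit L.
Full in-order sequence: Z, R, H, D, G, A, K, V, L.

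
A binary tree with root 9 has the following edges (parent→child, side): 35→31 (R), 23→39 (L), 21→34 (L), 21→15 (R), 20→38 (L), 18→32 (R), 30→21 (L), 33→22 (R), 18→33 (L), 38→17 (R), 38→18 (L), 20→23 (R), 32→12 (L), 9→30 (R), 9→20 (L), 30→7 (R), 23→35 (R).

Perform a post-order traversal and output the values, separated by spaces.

Post-order visits the left subtree, then the right subtree, then the node.
At 9: go left to 20.
  At 20: go left to 38.
    At 38: go left to 18.
      At 18: go left to 33.
        At 33: no left child.
        At 33: go right to 22.
          22 is a leaf — visit 22.
        Visit 33.
      At 18: go right to 32.
        At 32: go left to 12.
          12 is a leaf — visit 12.
        At 32: no right child.
        Visit 32.
      Visit 18.
    At 38: go right to 17.
      17 is a leaf — visit 17.
    Visit 38.
  At 20: go right to 23.
    At 23: go left to 39.
      39 is a leaf — visit 39.
    At 23: go right to 35.
      At 35: no left child.
      At 35: go right to 31.
        31 is a leaf — visit 31.
      Visit 35.
    Visit 23.
  Visit 20.
At 9: go right to 30.
  At 30: go left to 21.
    At 21: go left to 34.
      34 is a leaf — visit 34.
    At 21: go right to 15.
      15 is a leaf — visit 15.
    Visit 21.
  At 30: go right to 7.
    7 is a leaf — visit 7.
  Visit 30.
Visit 9.

22 33 12 32 18 17 38 39 31 35 23 20 34 15 21 7 30 9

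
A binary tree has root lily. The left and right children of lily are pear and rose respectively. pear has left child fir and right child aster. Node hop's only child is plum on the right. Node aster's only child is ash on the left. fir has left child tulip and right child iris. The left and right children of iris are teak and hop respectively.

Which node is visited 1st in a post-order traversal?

Post-order visits the left subtree, then the right subtree, then the node.
At lily: go left to pear.
  At pear: go left to fir.
    At fir: go left to tulip.
      tulip is a leaf — visit tulip.
    At fir: go right to iris.
      At iris: go left to teak.
        teak is a leaf — visit teak.
      At iris: go right to hop.
        At hop: no left child.
        At hop: go right to plum.
          plum is a leaf — visit plum.
        Visit hop.
      Visit iris.
    Visit fir.
  At pear: go right to aster.
    At aster: go left to ash.
      ash is a leaf — visit ash.
    At aster: no right child.
    Visit aster.
  Visit pear.
At lily: go right to rose.
  rose is a leaf — visit rose.
Visit lily.
Full post-order sequence: tulip, teak, plum, hop, iris, fir, ash, aster, pear, rose, lily.

tulip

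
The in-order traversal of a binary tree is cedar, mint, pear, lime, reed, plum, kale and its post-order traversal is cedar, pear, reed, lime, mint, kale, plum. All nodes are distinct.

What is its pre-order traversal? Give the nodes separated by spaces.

plum mint cedar lime pear reed kale

The last element of post-order is the root; it splits in-order into left and right subtrees.
Root plum: left subtree has 5 nodes {cedar, mint, pear, lime, reed}, right has 1 {kale}.
  Root mint: left subtree has 1 node {cedar}, right has 3 {pear, lime, reed}.
    Root lime: left subtree has 1 node {pear}, right has 1 {reed}.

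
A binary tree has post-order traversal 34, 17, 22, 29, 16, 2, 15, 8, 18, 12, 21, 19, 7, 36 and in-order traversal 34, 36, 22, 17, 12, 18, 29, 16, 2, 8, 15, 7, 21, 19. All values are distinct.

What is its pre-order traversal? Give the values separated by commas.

36, 34, 7, 12, 22, 17, 18, 8, 2, 16, 29, 15, 19, 21

The last element of post-order is the root; it splits in-order into left and right subtrees.
Root 36: left subtree has 1 node {34}, right has 12 {22, 17, 12, 18, 29, 16, 2, 8, 15, 7, 21, 19}.
  Root 7: left subtree has 9 nodes {22, 17, 12, 18, 29, 16, 2, 8, 15}, right has 2 {21, 19}.
    Root 12: left subtree has 2 nodes {22, 17}, right has 6 {18, 29, 16, 2, 8, 15}.
      Root 22: left subtree has 0 nodes { }, right has 1 {17}.
      Root 18: left subtree has 0 nodes { }, right has 5 {29, 16, 2, 8, 15}.
        Root 8: left subtree has 3 nodes {29, 16, 2}, right has 1 {15}.
          Root 2: left subtree has 2 nodes {29, 16}, right has 0 { }.
            Root 16: left subtree has 1 node {29}, right has 0 { }.
    Root 19: left subtree has 1 node {21}, right has 0 { }.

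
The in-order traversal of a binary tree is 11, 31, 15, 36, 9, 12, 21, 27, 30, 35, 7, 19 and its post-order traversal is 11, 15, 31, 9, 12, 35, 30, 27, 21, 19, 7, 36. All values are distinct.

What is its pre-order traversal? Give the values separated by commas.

36, 31, 11, 15, 7, 21, 12, 9, 27, 30, 35, 19

The last element of post-order is the root; it splits in-order into left and right subtrees.
Root 36: left subtree has 3 nodes {11, 31, 15}, right has 8 {9, 12, 21, 27, 30, 35, 7, 19}.
  Root 31: left subtree has 1 node {11}, right has 1 {15}.
  Root 7: left subtree has 6 nodes {9, 12, 21, 27, 30, 35}, right has 1 {19}.
    Root 21: left subtree has 2 nodes {9, 12}, right has 3 {27, 30, 35}.
      Root 12: left subtree has 1 node {9}, right has 0 { }.
      Root 27: left subtree has 0 nodes { }, right has 2 {30, 35}.
        Root 30: left subtree has 0 nodes { }, right has 1 {35}.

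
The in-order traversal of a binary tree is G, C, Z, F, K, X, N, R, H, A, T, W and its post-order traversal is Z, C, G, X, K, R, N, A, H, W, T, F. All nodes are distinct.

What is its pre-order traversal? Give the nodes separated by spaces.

F G C Z T H N K X R A W

The last element of post-order is the root; it splits in-order into left and right subtrees.
Root F: left subtree has 3 nodes {G, C, Z}, right has 8 {K, X, N, R, H, A, T, W}.
  Root G: left subtree has 0 nodes { }, right has 2 {C, Z}.
    Root C: left subtree has 0 nodes { }, right has 1 {Z}.
  Root T: left subtree has 6 nodes {K, X, N, R, H, A}, right has 1 {W}.
    Root H: left subtree has 4 nodes {K, X, N, R}, right has 1 {A}.
      Root N: left subtree has 2 nodes {K, X}, right has 1 {R}.
        Root K: left subtree has 0 nodes { }, right has 1 {X}.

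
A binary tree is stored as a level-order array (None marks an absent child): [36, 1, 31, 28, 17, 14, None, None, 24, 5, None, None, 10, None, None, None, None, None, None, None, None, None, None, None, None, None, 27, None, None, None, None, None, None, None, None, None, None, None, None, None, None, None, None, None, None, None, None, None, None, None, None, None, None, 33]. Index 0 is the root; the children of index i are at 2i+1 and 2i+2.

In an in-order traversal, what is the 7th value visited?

In-order visits the left subtree, then the node, then the right subtree.
At 36: go left to 1.
  At 1: go left to 28.
    At 28: no left child.
    Visit 28.
    At 28: go right to 24.
      24 is a leaf — visit 24.
  Visit 1.
  At 1: go right to 17.
    At 17: go left to 5.
      5 is a leaf — visit 5.
    Visit 17.
    At 17: no right child.
Visit 36.
At 36: go right to 31.
  At 31: go left to 14.
    At 14: no left child.
    Visit 14.
    At 14: go right to 10.
      At 10: no left child.
      Visit 10.
      At 10: go right to 27.
        At 27: go left to 33.
          33 is a leaf — visit 33.
        Visit 27.
        At 27: no right child.
  Visit 31.
  At 31: no right child.
Full in-order sequence: 28, 24, 1, 5, 17, 36, 14, 10, 33, 27, 31.

14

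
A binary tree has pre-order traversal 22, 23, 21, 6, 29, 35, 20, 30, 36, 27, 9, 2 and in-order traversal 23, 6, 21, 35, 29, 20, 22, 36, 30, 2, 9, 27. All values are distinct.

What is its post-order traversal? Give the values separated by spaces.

The first element of pre-order is the root; it splits in-order into left and right subtrees.
Root 22: left subtree has 6 nodes {23, 6, 21, 35, 29, 20}, right has 5 {36, 30, 2, 9, 27}.
  Root 23: left subtree has 0 nodes { }, right has 5 {6, 21, 35, 29, 20}.
    Root 21: left subtree has 1 node {6}, right has 3 {35, 29, 20}.
      Root 29: left subtree has 1 node {35}, right has 1 {20}.
  Root 30: left subtree has 1 node {36}, right has 3 {2, 9, 27}.
    Root 27: left subtree has 2 nodes {2, 9}, right has 0 { }.
      Root 9: left subtree has 1 node {2}, right has 0 { }.

6 35 20 29 21 23 36 2 9 27 30 22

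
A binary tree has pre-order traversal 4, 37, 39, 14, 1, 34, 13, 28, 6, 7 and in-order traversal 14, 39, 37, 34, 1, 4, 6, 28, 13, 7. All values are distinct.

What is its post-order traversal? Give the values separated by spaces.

14 39 34 1 37 6 28 7 13 4

The first element of pre-order is the root; it splits in-order into left and right subtrees.
Root 4: left subtree has 5 nodes {14, 39, 37, 34, 1}, right has 4 {6, 28, 13, 7}.
  Root 37: left subtree has 2 nodes {14, 39}, right has 2 {34, 1}.
    Root 39: left subtree has 1 node {14}, right has 0 { }.
    Root 1: left subtree has 1 node {34}, right has 0 { }.
  Root 13: left subtree has 2 nodes {6, 28}, right has 1 {7}.
    Root 28: left subtree has 1 node {6}, right has 0 { }.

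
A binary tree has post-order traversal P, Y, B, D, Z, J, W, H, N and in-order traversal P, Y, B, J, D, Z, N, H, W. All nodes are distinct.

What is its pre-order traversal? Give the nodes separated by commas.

The last element of post-order is the root; it splits in-order into left and right subtrees.
Root N: left subtree has 6 nodes {P, Y, B, J, D, Z}, right has 2 {H, W}.
  Root J: left subtree has 3 nodes {P, Y, B}, right has 2 {D, Z}.
    Root B: left subtree has 2 nodes {P, Y}, right has 0 { }.
      Root Y: left subtree has 1 node {P}, right has 0 { }.
    Root Z: left subtree has 1 node {D}, right has 0 { }.
  Root H: left subtree has 0 nodes { }, right has 1 {W}.

N, J, B, Y, P, Z, D, H, W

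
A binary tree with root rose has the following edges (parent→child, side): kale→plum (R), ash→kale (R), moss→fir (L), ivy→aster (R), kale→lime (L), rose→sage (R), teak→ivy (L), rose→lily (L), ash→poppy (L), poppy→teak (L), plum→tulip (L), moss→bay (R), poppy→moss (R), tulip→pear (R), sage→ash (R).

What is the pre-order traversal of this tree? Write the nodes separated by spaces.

rose lily sage ash poppy teak ivy aster moss fir bay kale lime plum tulip pear

Pre-order visits the node, then its left subtree, then its right subtree.
Visit rose.
At rose: go left to lily.
  lily is a leaf — visit lily.
At rose: go right to sage.
  Visit sage.
  At sage: no left child.
  At sage: go right to ash.
    Visit ash.
    At ash: go left to poppy.
      Visit poppy.
      At poppy: go left to teak.
        Visit teak.
        At teak: go left to ivy.
          Visit ivy.
          At ivy: no left child.
          At ivy: go right to aster.
            aster is a leaf — visit aster.
        At teak: no right child.
      At poppy: go right to moss.
        Visit moss.
        At moss: go left to fir.
          fir is a leaf — visit fir.
        At moss: go right to bay.
          bay is a leaf — visit bay.
    At ash: go right to kale.
      Visit kale.
      At kale: go left to lime.
        lime is a leaf — visit lime.
      At kale: go right to plum.
        Visit plum.
        At plum: go left to tulip.
          Visit tulip.
          At tulip: no left child.
          At tulip: go right to pear.
            pear is a leaf — visit pear.
        At plum: no right child.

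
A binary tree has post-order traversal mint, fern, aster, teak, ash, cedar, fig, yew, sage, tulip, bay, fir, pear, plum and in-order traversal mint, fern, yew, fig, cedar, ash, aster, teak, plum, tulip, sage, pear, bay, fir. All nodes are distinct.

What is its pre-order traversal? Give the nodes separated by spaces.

plum yew fern mint fig cedar ash teak aster pear tulip sage fir bay

The last element of post-order is the root; it splits in-order into left and right subtrees.
Root plum: left subtree has 8 nodes {mint, fern, yew, fig, cedar, ash, aster, teak}, right has 5 {tulip, sage, pear, bay, fir}.
  Root yew: left subtree has 2 nodes {mint, fern}, right has 5 {fig, cedar, ash, aster, teak}.
    Root fern: left subtree has 1 node {mint}, right has 0 { }.
    Root fig: left subtree has 0 nodes { }, right has 4 {cedar, ash, aster, teak}.
      Root cedar: left subtree has 0 nodes { }, right has 3 {ash, aster, teak}.
        Root ash: left subtree has 0 nodes { }, right has 2 {aster, teak}.
          Root teak: left subtree has 1 node {aster}, right has 0 { }.
  Root pear: left subtree has 2 nodes {tulip, sage}, right has 2 {bay, fir}.
    Root tulip: left subtree has 0 nodes { }, right has 1 {sage}.
    Root fir: left subtree has 1 node {bay}, right has 0 { }.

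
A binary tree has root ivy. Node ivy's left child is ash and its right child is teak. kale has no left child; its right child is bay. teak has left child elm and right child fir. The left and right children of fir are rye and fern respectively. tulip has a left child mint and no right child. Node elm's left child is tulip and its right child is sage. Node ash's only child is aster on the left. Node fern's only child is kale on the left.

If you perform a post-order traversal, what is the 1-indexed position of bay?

Post-order visits the left subtree, then the right subtree, then the node.
At ivy: go left to ash.
  At ash: go left to aster.
    aster is a leaf — visit aster.
  At ash: no right child.
  Visit ash.
At ivy: go right to teak.
  At teak: go left to elm.
    At elm: go left to tulip.
      At tulip: go left to mint.
        mint is a leaf — visit mint.
      At tulip: no right child.
      Visit tulip.
    At elm: go right to sage.
      sage is a leaf — visit sage.
    Visit elm.
  At teak: go right to fir.
    At fir: go left to rye.
      rye is a leaf — visit rye.
    At fir: go right to fern.
      At fern: go left to kale.
        At kale: no left child.
        At kale: go right to bay.
          bay is a leaf — visit bay.
        Visit kale.
      At fern: no right child.
      Visit fern.
    Visit fir.
  Visit teak.
Visit ivy.
Full post-order sequence: aster, ash, mint, tulip, sage, elm, rye, bay, kale, fern, fir, teak, ivy.

8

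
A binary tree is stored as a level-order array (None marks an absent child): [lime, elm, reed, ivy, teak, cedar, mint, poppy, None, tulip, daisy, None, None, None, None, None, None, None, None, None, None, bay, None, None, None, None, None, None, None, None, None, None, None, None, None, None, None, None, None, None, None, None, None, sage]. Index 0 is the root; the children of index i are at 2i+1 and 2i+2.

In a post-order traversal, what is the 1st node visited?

Post-order visits the left subtree, then the right subtree, then the node.
At lime: go left to elm.
  At elm: go left to ivy.
    At ivy: go left to poppy.
      poppy is a leaf — visit poppy.
    At ivy: no right child.
    Visit ivy.
  At elm: go right to teak.
    At teak: go left to tulip.
      tulip is a leaf — visit tulip.
    At teak: go right to daisy.
      At daisy: go left to bay.
        At bay: go left to sage.
          sage is a leaf — visit sage.
        At bay: no right child.
        Visit bay.
      At daisy: no right child.
      Visit daisy.
    Visit teak.
  Visit elm.
At lime: go right to reed.
  At reed: go left to cedar.
    cedar is a leaf — visit cedar.
  At reed: go right to mint.
    mint is a leaf — visit mint.
  Visit reed.
Visit lime.
Full post-order sequence: poppy, ivy, tulip, sage, bay, daisy, teak, elm, cedar, mint, reed, lime.

poppy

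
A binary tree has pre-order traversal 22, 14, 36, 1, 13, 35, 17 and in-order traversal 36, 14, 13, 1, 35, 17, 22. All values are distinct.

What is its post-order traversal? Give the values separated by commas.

The first element of pre-order is the root; it splits in-order into left and right subtrees.
Root 22: left subtree has 6 nodes {36, 14, 13, 1, 35, 17}, right has 0 { }.
  Root 14: left subtree has 1 node {36}, right has 4 {13, 1, 35, 17}.
    Root 1: left subtree has 1 node {13}, right has 2 {35, 17}.
      Root 35: left subtree has 0 nodes { }, right has 1 {17}.

36, 13, 17, 35, 1, 14, 22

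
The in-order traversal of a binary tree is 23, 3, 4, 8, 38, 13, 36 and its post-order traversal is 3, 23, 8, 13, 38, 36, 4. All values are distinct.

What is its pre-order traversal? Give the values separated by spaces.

4 23 3 36 38 8 13

The last element of post-order is the root; it splits in-order into left and right subtrees.
Root 4: left subtree has 2 nodes {23, 3}, right has 4 {8, 38, 13, 36}.
  Root 23: left subtree has 0 nodes { }, right has 1 {3}.
  Root 36: left subtree has 3 nodes {8, 38, 13}, right has 0 { }.
    Root 38: left subtree has 1 node {8}, right has 1 {13}.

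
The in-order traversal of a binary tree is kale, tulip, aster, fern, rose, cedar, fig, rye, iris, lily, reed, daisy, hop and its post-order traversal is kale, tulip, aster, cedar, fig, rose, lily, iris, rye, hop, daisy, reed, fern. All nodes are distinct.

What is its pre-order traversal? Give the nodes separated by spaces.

fern aster tulip kale reed rye rose fig cedar iris lily daisy hop

The last element of post-order is the root; it splits in-order into left and right subtrees.
Root fern: left subtree has 3 nodes {kale, tulip, aster}, right has 9 {rose, cedar, fig, rye, iris, lily, reed, daisy, hop}.
  Root aster: left subtree has 2 nodes {kale, tulip}, right has 0 { }.
    Root tulip: left subtree has 1 node {kale}, right has 0 { }.
  Root reed: left subtree has 6 nodes {rose, cedar, fig, rye, iris, lily}, right has 2 {daisy, hop}.
    Root rye: left subtree has 3 nodes {rose, cedar, fig}, right has 2 {iris, lily}.
      Root rose: left subtree has 0 nodes { }, right has 2 {cedar, fig}.
        Root fig: left subtree has 1 node {cedar}, right has 0 { }.
      Root iris: left subtree has 0 nodes { }, right has 1 {lily}.
    Root daisy: left subtree has 0 nodes { }, right has 1 {hop}.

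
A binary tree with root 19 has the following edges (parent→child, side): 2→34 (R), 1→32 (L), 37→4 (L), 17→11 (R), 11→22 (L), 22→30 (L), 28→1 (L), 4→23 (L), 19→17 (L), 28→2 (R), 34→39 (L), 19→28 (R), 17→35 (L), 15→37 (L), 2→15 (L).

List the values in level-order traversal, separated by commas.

19, 17, 28, 35, 11, 1, 2, 22, 32, 15, 34, 30, 37, 39, 4, 23

Level-order visits nodes level by level from the root, left to right within each level.
Level 0: 19
Level 1: 17, 28
Level 2: 35, 11, 1, 2
Level 3: 22, 32, 15, 34
Level 4: 30, 37, 39
Level 5: 4
Level 6: 23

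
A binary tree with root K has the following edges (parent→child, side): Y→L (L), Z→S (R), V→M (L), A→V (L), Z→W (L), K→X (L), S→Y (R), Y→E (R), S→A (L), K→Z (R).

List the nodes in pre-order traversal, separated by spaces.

K X Z W S A V M Y L E

Pre-order visits the node, then its left subtree, then its right subtree.
Visit K.
At K: go left to X.
  X is a leaf — visit X.
At K: go right to Z.
  Visit Z.
  At Z: go left to W.
    W is a leaf — visit W.
  At Z: go right to S.
    Visit S.
    At S: go left to A.
      Visit A.
      At A: go left to V.
        Visit V.
        At V: go left to M.
          M is a leaf — visit M.
        At V: no right child.
      At A: no right child.
    At S: go right to Y.
      Visit Y.
      At Y: go left to L.
        L is a leaf — visit L.
      At Y: go right to E.
        E is a leaf — visit E.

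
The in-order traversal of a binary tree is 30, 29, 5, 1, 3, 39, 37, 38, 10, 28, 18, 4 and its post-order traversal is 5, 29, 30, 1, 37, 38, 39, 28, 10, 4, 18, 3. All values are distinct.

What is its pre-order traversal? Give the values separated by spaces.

3 1 30 29 5 18 10 39 38 37 28 4

The last element of post-order is the root; it splits in-order into left and right subtrees.
Root 3: left subtree has 4 nodes {30, 29, 5, 1}, right has 7 {39, 37, 38, 10, 28, 18, 4}.
  Root 1: left subtree has 3 nodes {30, 29, 5}, right has 0 { }.
    Root 30: left subtree has 0 nodes { }, right has 2 {29, 5}.
      Root 29: left subtree has 0 nodes { }, right has 1 {5}.
  Root 18: left subtree has 5 nodes {39, 37, 38, 10, 28}, right has 1 {4}.
    Root 10: left subtree has 3 nodes {39, 37, 38}, right has 1 {28}.
      Root 39: left subtree has 0 nodes { }, right has 2 {37, 38}.
        Root 38: left subtree has 1 node {37}, right has 0 { }.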